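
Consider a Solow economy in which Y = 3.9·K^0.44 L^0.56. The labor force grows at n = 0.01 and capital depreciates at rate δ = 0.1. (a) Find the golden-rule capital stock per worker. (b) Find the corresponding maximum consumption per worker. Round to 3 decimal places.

(a) k_gold ≈ 135.076; (b) c_gold ≈ 18.911

n + δ = 0.01 + 0.1 = 0.11.
Golden rule sets MPK = n+δ: 0.44·3.9·k^(0.44−1) = 0.11, so k_gold = (0.44·3.9/0.11)^(1/0.56) ≈ 135.0765.
y_gold = 3.9·135.0765^0.44 ≈ 33.7691; c_gold = y_gold − 0.11·k_gold ≈ 18.9107.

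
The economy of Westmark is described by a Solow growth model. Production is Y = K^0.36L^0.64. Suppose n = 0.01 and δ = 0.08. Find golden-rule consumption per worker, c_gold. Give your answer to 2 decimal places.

Capital per worker breaks even when investment replaces (n + δ)·k; here n + δ = 0.09.
Setting f'(k) = n+δ gives 0.36·k^(0.36−1) = 0.09, hence k_gold = (0.36/0.09)^(1/0.64) ≈ 8.7241.
y_gold = 8.7241^0.36 ≈ 2.1810.
c_gold = y_gold − (n+δ)·k_gold = 2.1810 − 0.09·8.7241 ≈ 1.3958.

c_gold ≈ 1.40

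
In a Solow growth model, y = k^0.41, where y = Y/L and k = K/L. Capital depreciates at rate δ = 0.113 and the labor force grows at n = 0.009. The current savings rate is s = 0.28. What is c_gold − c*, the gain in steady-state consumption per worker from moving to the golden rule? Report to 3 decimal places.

Δc ≈ 0.087

n + δ = 0.009 + 0.113 = 0.122.
Current steady state (s = 0.28): k* = (0.28/0.122)^(1/0.59) ≈ 4.0881, y* = 4.0881^0.41 ≈ 1.7812, c* = (1−0.28)·1.7812 ≈ 1.2825.
Maximizing c = f(k) − (n+δ)·k gives f'(k) = n+δ, i.e. 0.41·k^(0.41−1) = 0.122, so k_gold = (0.41/0.122)^(1/0.59) ≈ 7.8027.
y_gold = 7.8027^0.41 ≈ 2.3218, c_gold = y_gold − 0.122·k_gold ≈ 1.3698.
Gain: Δc = 1.3698 − 1.2825 ≈ 0.0873.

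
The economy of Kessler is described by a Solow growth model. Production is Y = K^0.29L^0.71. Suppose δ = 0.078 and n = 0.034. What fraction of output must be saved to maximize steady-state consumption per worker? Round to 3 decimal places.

n + δ = 0.034 + 0.078 = 0.112.
At the golden rule MPK = n+δ, and in any Cobb-Douglas steady state s = (n+δ)·k/y = MPK·k/y = capital's share 0.29.

s_gold = 0.290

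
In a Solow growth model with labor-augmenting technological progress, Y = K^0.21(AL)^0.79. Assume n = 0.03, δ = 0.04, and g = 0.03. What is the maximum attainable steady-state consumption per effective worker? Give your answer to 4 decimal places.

c_gold ≈ 0.9622

Capital per effective worker breaks even when investment replaces (n + g + δ)·k; here n + g + δ = 0.1.
Maximizing c = f(k) − (n+g+δ)·k gives f'(k) = n+g+δ, i.e. 0.21·k^(0.21−1) = 0.1, so k_gold = (0.21/0.1)^(1/0.79) ≈ 2.5578.
y_gold = 2.5578^0.21 ≈ 1.2180.
c_gold = y_gold − (n+g+δ)·k_gold = 1.2180 − 0.1·2.5578 ≈ 0.9622.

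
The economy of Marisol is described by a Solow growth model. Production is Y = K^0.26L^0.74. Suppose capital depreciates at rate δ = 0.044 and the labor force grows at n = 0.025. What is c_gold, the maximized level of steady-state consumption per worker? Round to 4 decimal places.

c_gold ≈ 1.1794

Capital per worker breaks even when investment replaces (n + δ)·k; here n + δ = 0.069.
At the golden rule the marginal product of capital equals n+δ: 0.26·k^(0.26−1) = 0.069. Solving, k_gold = (0.26/0.069)^(1/0.74) ≈ 6.0055.
y_gold = 6.0055^0.26 ≈ 1.5938.
c_gold = y_gold − (n+δ)·k_gold = 1.5938 − 0.069·6.0055 ≈ 1.1794.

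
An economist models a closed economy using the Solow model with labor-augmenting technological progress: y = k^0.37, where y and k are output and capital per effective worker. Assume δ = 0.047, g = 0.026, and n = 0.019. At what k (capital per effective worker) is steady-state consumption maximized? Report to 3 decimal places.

k_gold ≈ 9.107

The effective depreciation rate is n + g + δ = 0.019 + 0.026 + 0.047 = 0.092.
Golden rule sets MPK = n+g+δ: 0.37·k^(0.37−1) = 0.092, so k_gold = (0.37/0.092)^(1/0.63) ≈ 9.1072.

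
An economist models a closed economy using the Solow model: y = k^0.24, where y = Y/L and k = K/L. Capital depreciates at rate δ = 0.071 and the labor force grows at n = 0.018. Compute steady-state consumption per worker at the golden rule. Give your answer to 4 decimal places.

The effective depreciation rate is n + δ = 0.018 + 0.071 = 0.089.
Maximizing c = f(k) − (n+δ)·k gives f'(k) = n+δ, i.e. 0.24·k^(0.24−1) = 0.089, so k_gold = (0.24/0.089)^(1/0.76) ≈ 3.6887.
y_gold = 3.6887^0.24 ≈ 1.3679.
c_gold = y_gold − (n+δ)·k_gold = 1.3679 − 0.089·3.6887 ≈ 1.0396.

c_gold ≈ 1.0396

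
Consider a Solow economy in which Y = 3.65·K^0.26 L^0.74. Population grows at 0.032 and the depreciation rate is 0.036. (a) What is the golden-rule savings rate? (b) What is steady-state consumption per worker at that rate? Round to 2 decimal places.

(a) s_gold = 0.26; (b) c_gold ≈ 6.82

Capital per worker breaks even when investment replaces (n + δ)·k; here n + δ = 0.068.
For Cobb-Douglas, s_gold equals capital's share: s_gold = 0.26.
Maximizing c = f(k) − (n+δ)·k gives f'(k) = n+δ, i.e. 0.26·3.65·k^(0.26−1) = 0.068, so k_gold = (0.26·3.65/0.068)^(1/0.74) ≈ 35.2346.
y_gold = 3.65·35.2346^0.26 ≈ 9.2152; c_gold = (1−0.26)·y_gold ≈ 6.8192.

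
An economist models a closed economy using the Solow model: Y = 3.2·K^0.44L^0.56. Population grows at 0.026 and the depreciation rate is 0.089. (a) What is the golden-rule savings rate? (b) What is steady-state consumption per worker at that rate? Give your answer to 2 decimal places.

(a) s_gold = 0.44; (b) c_gold ≈ 12.83

Capital per worker breaks even when investment replaces (n + δ)·k; here n + δ = 0.115.
For Cobb-Douglas, s_gold equals capital's share: s_gold = 0.44.
At the golden rule the marginal product of capital equals n+δ: 0.44·3.2·k^(0.44−1) = 0.115. Solving, k_gold = (0.44·3.2/0.115)^(1/0.56) ≈ 87.6369.
y_gold = 3.2·87.6369^0.44 ≈ 22.9051; c_gold = (1−0.44)·y_gold ≈ 12.8269.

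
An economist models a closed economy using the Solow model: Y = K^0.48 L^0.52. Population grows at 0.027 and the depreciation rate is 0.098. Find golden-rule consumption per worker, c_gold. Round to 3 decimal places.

Break-even investment rate: n + δ = 0.027 + 0.098 = 0.125.
Golden rule sets MPK = n+δ: 0.48·k^(0.48−1) = 0.125, so k_gold = (0.48/0.125)^(1/0.52) ≈ 13.2958.
y_gold = 13.2958^0.48 ≈ 3.4624.
c_gold = y_gold − (n+δ)·k_gold = 3.4624 − 0.125·13.2958 ≈ 1.8005.

c_gold ≈ 1.800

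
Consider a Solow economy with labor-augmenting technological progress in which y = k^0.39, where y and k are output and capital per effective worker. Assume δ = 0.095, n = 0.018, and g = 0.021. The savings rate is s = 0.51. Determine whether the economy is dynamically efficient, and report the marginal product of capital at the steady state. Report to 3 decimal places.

Capital per effective worker breaks even when investment replaces (n + g + δ)·k; here n + g + δ = 0.134.
Steady-state k*: s·k^0.39 = 0.134·k gives k* = (0.51/0.134)^(1/0.61) ≈ 8.9450.
MPK = 0.39·8.9450^(-0.61) ≈ 0.1025.
MPK < n+g+δ = 0.134, so the economy is dynamically inefficient (over-saving).

dynamically inefficient; MPK ≈ 0.102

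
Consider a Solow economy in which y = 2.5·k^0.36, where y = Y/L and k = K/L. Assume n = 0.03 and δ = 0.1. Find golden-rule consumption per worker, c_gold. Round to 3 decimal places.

The effective depreciation rate is n + δ = 0.03 + 0.1 = 0.13.
Maximizing c = f(k) − (n+δ)·k gives f'(k) = n+δ, i.e. 0.36·2.5·k^(0.36−1) = 0.13, so k_gold = (0.36·2.5/0.13)^(1/0.64) ≈ 20.5574.
y_gold = 2.5·20.5574^0.36 ≈ 7.4235.
c_gold = y_gold − (n+δ)·k_gold = 7.4235 − 0.13·20.5574 ≈ 4.7510.

c_gold ≈ 4.751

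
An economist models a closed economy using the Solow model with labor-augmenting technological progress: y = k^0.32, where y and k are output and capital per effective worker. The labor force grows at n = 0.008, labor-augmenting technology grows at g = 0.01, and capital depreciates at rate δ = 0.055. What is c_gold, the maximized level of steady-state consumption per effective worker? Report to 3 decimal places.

Capital per effective worker breaks even when investment replaces (n + g + δ)·k; here n + g + δ = 0.073.
Golden rule sets MPK = n+g+δ: 0.32·k^(0.32−1) = 0.073, so k_gold = (0.32/0.073)^(1/0.68) ≈ 8.7875.
y_gold = 8.7875^0.32 ≈ 2.0046.
c_gold = y_gold − (n+g+δ)·k_gold = 2.0046 − 0.073·8.7875 ≈ 1.3632.

c_gold ≈ 1.363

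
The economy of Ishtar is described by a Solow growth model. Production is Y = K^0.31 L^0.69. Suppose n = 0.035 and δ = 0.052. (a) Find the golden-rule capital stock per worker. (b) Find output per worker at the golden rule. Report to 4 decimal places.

Capital per worker breaks even when investment replaces (n + δ)·k; here n + δ = 0.087.
Golden rule sets MPK = n+δ: 0.31·k^(0.31−1) = 0.087, so k_gold = (0.31/0.087)^(1/0.69) ≈ 6.3063.
y_gold = 6.3063^0.31 ≈ 1.7698.

(a) k_gold ≈ 6.3063; (b) y_gold ≈ 1.7698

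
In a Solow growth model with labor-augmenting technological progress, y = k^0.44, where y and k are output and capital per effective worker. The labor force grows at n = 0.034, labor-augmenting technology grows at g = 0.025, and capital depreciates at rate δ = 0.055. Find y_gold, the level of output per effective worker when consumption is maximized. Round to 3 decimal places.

y_gold ≈ 2.890

The effective depreciation rate is n + g + δ = 0.034 + 0.025 + 0.055 = 0.114.
Setting f'(k) = n+g+δ gives 0.44·k^(0.44−1) = 0.114, hence k_gold = (0.44/0.114)^(1/0.56) ≈ 11.1534.
Output: y_gold = k_gold^0.44 = 11.1534^0.44 ≈ 2.8897.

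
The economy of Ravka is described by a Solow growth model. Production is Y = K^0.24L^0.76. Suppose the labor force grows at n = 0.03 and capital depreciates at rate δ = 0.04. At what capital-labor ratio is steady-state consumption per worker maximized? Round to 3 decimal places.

Break-even investment rate: n + δ = 0.03 + 0.04 = 0.07.
At the golden rule the marginal product of capital equals n+δ: 0.24·k^(0.24−1) = 0.07. Solving, k_gold = (0.24/0.07)^(1/0.76) ≈ 5.0594.

k_gold ≈ 5.059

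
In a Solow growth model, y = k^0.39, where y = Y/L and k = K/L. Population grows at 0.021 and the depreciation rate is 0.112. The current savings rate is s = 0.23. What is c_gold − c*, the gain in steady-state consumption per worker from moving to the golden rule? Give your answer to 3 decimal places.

Δc ≈ 0.121

Break-even investment rate: n + δ = 0.021 + 0.112 = 0.133.
Current steady state (s = 0.23): k* = (0.23/0.133)^(1/0.61) ≈ 2.4545, y* = 2.4545^0.39 ≈ 1.4193, c* = (1−0.23)·1.4193 ≈ 1.0929.
Golden rule sets MPK = n+δ: 0.39·k^(0.39−1) = 0.133, so k_gold = (0.39/0.133)^(1/0.61) ≈ 5.8334.
y_gold = 5.8334^0.39 ≈ 1.9893, c_gold = y_gold − 0.133·k_gold ≈ 1.2135.
Gain: Δc = 1.2135 − 1.0929 ≈ 0.1206.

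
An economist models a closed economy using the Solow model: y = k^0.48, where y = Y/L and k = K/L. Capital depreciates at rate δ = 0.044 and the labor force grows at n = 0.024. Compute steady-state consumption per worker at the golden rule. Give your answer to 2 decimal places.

The effective depreciation rate is n + δ = 0.024 + 0.044 = 0.068.
Maximizing c = f(k) − (n+δ)·k gives f'(k) = n+δ, i.e. 0.48·k^(0.48−1) = 0.068, so k_gold = (0.48/0.068)^(1/0.52) ≈ 42.8724.
y_gold = 42.8724^0.48 ≈ 6.0736.
c_gold = y_gold − (n+δ)·k_gold = 6.0736 − 0.068·42.8724 ≈ 3.1583.

c_gold ≈ 3.16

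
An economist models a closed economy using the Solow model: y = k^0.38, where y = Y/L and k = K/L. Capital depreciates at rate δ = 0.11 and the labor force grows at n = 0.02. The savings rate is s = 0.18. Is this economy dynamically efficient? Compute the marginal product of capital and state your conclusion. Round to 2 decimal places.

dynamically efficient; MPK ≈ 0.27

The effective depreciation rate is n + δ = 0.02 + 0.11 = 0.13.
Steady-state k*: s·k^0.38 = 0.13·k gives k* = (0.18/0.13)^(1/0.62) ≈ 1.6902.
MPK = 0.38·1.6902^(-0.62) ≈ 0.2744.
MPK > n+δ = 0.13, so the economy is dynamically efficient (under-saving).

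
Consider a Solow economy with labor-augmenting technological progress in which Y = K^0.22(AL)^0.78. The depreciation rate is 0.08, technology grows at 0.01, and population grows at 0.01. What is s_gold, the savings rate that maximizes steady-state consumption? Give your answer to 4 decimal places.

Capital per effective worker breaks even when investment replaces (n + g + δ)·k; here n + g + δ = 0.1.
At the golden rule MPK = n+g+δ, and in any Cobb-Douglas steady state s = (n+g+δ)·k/y = MPK·k/y = capital's share 0.22.

s_gold = 0.2200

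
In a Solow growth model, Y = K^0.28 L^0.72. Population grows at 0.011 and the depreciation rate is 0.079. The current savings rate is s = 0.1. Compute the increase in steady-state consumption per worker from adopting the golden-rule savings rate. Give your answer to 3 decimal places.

Δc ≈ 0.182

Capital per worker breaks even when investment replaces (n + δ)·k; here n + δ = 0.09.
Current steady state (s = 0.1): k* = (0.1/0.09)^(1/0.72) ≈ 1.1576, y* = 1.1576^0.28 ≈ 1.0418, c* = (1−0.1)·1.0418 ≈ 0.9376.
Setting f'(k) = n+δ gives 0.28·k^(0.28−1) = 0.09, hence k_gold = (0.28/0.09)^(1/0.72) ≈ 4.8373.
y_gold = 4.8373^0.28 ≈ 1.5549, c_gold = y_gold − 0.09·k_gold ≈ 1.1195.
Gain: Δc = 1.1195 − 0.9376 ≈ 0.1819.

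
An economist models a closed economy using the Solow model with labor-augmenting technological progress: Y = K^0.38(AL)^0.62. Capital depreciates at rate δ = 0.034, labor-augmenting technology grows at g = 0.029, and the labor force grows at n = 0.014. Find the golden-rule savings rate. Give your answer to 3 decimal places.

s_gold = 0.380

Break-even investment rate: n + g + δ = 0.014 + 0.029 + 0.034 = 0.077.
At the golden rule MPK = n+g+δ, and in any Cobb-Douglas steady state s = (n+g+δ)·k/y = MPK·k/y = capital's share 0.38.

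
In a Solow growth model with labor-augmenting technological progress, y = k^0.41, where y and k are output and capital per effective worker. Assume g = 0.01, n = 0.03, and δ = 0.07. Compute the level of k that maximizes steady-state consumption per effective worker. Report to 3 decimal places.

k_gold ≈ 9.300

The effective depreciation rate is n + g + δ = 0.03 + 0.01 + 0.07 = 0.11.
Maximizing c = f(k) − (n+g+δ)·k gives f'(k) = n+g+δ, i.e. 0.41·k^(0.41−1) = 0.11, so k_gold = (0.41/0.11)^(1/0.59) ≈ 9.2995.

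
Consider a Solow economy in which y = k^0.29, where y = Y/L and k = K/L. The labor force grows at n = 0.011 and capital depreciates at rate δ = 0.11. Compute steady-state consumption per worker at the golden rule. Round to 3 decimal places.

Capital per worker breaks even when investment replaces (n + δ)·k; here n + δ = 0.121.
Maximizing c = f(k) − (n+δ)·k gives f'(k) = n+δ, i.e. 0.29·k^(0.29−1) = 0.121, so k_gold = (0.29/0.121)^(1/0.71) ≈ 3.4250.
y_gold = 3.4250^0.29 ≈ 1.4291.
c_gold = y_gold − (n+δ)·k_gold = 1.4291 − 0.121·3.4250 ≈ 1.0146.

c_gold ≈ 1.015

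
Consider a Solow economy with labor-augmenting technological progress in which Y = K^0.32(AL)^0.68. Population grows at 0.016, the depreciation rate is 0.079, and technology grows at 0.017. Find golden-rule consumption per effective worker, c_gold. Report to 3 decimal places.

c_gold ≈ 1.114

The effective depreciation rate is n + g + δ = 0.016 + 0.017 + 0.079 = 0.112.
Setting f'(k) = n+g+δ gives 0.32·k^(0.32−1) = 0.112, hence k_gold = (0.32/0.112)^(1/0.68) ≈ 4.6826.
y_gold = 4.6826^0.32 ≈ 1.6389.
c_gold = y_gold − (n+g+δ)·k_gold = 1.6389 − 0.112·4.6826 ≈ 1.1145.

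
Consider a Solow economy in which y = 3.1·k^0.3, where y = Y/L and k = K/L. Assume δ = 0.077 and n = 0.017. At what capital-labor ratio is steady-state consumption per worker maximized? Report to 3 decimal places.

k_gold ≈ 26.420

n + δ = 0.017 + 0.077 = 0.094.
At the golden rule the marginal product of capital equals n+δ: 0.3·3.1·k^(0.3−1) = 0.094. Solving, k_gold = (0.3·3.1/0.094)^(1/0.7) ≈ 26.4202.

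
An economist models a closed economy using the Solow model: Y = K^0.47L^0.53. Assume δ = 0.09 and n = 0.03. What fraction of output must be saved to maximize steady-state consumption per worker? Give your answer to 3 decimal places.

Break-even investment rate: n + δ = 0.03 + 0.09 = 0.12.
At the golden rule MPK = n+δ, and in any Cobb-Douglas steady state s = (n+δ)·k/y = MPK·k/y = capital's share 0.47.

s_gold = 0.470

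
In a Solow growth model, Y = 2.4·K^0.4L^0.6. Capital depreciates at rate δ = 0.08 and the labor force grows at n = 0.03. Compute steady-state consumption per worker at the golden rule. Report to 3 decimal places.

n + δ = 0.03 + 0.08 = 0.11.
Golden rule sets MPK = n+δ: 0.4·2.4·k^(0.4−1) = 0.11, so k_gold = (0.4·2.4/0.11)^(1/0.6) ≈ 36.9940.
y_gold = 2.4·36.9940^0.4 ≈ 10.1733.
c_gold = y_gold − (n+δ)·k_gold = 10.1733 − 0.11·36.9940 ≈ 6.1040.

c_gold ≈ 6.104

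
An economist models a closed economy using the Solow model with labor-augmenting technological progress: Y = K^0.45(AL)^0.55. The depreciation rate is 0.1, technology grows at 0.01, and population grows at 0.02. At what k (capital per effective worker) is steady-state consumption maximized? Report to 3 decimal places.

The effective depreciation rate is n + g + δ = 0.02 + 0.01 + 0.1 = 0.13.
Golden rule sets MPK = n+g+δ: 0.45·k^(0.45−1) = 0.13, so k_gold = (0.45/0.13)^(1/0.55) ≈ 9.5607.

k_gold ≈ 9.561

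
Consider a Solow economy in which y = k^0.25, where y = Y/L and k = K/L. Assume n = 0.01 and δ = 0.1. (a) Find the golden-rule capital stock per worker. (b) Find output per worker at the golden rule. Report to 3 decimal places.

(a) k_gold ≈ 2.988; (b) y_gold ≈ 1.315

Capital per worker breaks even when investment replaces (n + δ)·k; here n + δ = 0.11.
Maximizing c = f(k) − (n+δ)·k gives f'(k) = n+δ, i.e. 0.25·k^(0.25−1) = 0.11, so k_gold = (0.25/0.11)^(1/0.75) ≈ 2.9881.
y_gold = 2.9881^0.25 ≈ 1.3148.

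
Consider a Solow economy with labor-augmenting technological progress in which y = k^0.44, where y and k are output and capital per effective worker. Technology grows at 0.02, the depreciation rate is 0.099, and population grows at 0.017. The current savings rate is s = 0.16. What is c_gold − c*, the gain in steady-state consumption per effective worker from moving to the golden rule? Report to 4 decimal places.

Δc ≈ 0.4543

The effective depreciation rate is n + g + δ = 0.017 + 0.02 + 0.099 = 0.136.
Current steady state (s = 0.16): k* = (0.16/0.136)^(1/0.56) ≈ 1.3367, y* = 1.3367^0.44 ≈ 1.1362, c* = (1−0.16)·1.1362 ≈ 0.9544.
Setting f'(k) = n+g+δ gives 0.44·k^(0.44−1) = 0.136, hence k_gold = (0.44/0.136)^(1/0.56) ≈ 8.1388.
y_gold = 8.1388^0.44 ≈ 2.5156, c_gold = y_gold − 0.136·k_gold ≈ 1.4088.
Gain: Δc = 1.4088 − 0.9544 ≈ 0.4543.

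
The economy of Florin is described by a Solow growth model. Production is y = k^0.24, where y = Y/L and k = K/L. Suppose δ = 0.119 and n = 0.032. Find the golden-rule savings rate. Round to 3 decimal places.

Capital per worker breaks even when investment replaces (n + δ)·k; here n + δ = 0.151.
At the golden rule MPK = n+δ, and in any Cobb-Douglas steady state s = (n+δ)·k/y = MPK·k/y = capital's share 0.24.

s_gold = 0.240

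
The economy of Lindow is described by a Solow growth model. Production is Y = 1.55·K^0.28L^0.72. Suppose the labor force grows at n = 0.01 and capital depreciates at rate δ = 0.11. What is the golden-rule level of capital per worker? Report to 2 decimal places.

Capital per worker breaks even when investment replaces (n + δ)·k; here n + δ = 0.12.
Golden rule sets MPK = n+δ: 0.28·1.55·k^(0.28−1) = 0.12, so k_gold = (0.28·1.55/0.12)^(1/0.72) ≈ 5.9625.

k_gold ≈ 5.96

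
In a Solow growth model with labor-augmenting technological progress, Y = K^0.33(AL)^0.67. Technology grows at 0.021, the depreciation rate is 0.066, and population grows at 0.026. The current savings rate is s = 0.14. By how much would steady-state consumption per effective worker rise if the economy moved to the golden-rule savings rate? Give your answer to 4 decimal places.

n + g + δ = 0.026 + 0.021 + 0.066 = 0.113.
Current steady state (s = 0.14): k* = (0.14/0.113)^(1/0.67) ≈ 1.3768, y* = 1.3768^0.33 ≈ 1.1113, c* = (1−0.14)·1.1113 ≈ 0.9557.
Golden rule sets MPK = n+g+δ: 0.33·k^(0.33−1) = 0.113, so k_gold = (0.33/0.113)^(1/0.67) ≈ 4.9509.
y_gold = 4.9509^0.33 ≈ 1.6953, c_gold = y_gold − 0.113·k_gold ≈ 1.1358.
Gain: Δc = 1.1358 − 0.9557 ≈ 0.1801.

Δc ≈ 0.1801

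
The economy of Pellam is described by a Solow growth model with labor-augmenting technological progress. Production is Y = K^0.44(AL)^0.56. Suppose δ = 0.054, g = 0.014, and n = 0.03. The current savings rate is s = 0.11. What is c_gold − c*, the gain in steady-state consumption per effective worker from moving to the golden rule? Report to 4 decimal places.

Break-even investment rate: n + g + δ = 0.03 + 0.014 + 0.054 = 0.098.
Current steady state (s = 0.11): k* = (0.11/0.098)^(1/0.56) ≈ 1.2291, y* = 1.2291^0.44 ≈ 1.0950, c* = (1−0.11)·1.0950 ≈ 0.9746.
Maximizing c = f(k) − (n+g+δ)·k gives f'(k) = n+g+δ, i.e. 0.44·k^(0.44−1) = 0.098, so k_gold = (0.44/0.098)^(1/0.56) ≈ 14.6114.
y_gold = 14.6114^0.44 ≈ 3.2543, c_gold = y_gold − 0.098·k_gold ≈ 1.8224.
Gain: Δc = 1.8224 − 0.9746 ≈ 0.8479.

Δc ≈ 0.8479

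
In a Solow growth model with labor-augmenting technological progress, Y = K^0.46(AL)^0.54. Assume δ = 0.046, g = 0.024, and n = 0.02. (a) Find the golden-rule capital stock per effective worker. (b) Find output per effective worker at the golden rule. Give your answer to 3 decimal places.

Break-even investment rate: n + g + δ = 0.02 + 0.024 + 0.046 = 0.09.
Golden rule sets MPK = n+g+δ: 0.46·k^(0.46−1) = 0.09, so k_gold = (0.46/0.09)^(1/0.54) ≈ 20.5147.
y_gold = 20.5147^0.46 ≈ 4.0137.

(a) k_gold ≈ 20.515; (b) y_gold ≈ 4.014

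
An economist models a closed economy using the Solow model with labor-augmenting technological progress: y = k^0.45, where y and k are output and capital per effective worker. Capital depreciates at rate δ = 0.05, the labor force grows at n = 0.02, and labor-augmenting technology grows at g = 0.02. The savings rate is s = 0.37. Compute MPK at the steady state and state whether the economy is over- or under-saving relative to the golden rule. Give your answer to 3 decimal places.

under-saving; MPK ≈ 0.109

Break-even investment rate: n + g + δ = 0.02 + 0.02 + 0.05 = 0.09.
Steady-state k*: s·k^0.45 = 0.09·k gives k* = (0.37/0.09)^(1/0.55) ≈ 13.0704.
MPK = 0.45·13.0704^(-0.55) ≈ 0.1095.
MPK > n+g+δ = 0.09, so the economy is dynamically efficient (under-saving).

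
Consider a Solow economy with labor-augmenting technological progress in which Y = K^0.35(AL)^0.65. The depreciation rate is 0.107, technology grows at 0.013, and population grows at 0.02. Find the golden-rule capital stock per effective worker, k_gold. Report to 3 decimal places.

k_gold ≈ 4.095

Break-even investment rate: n + g + δ = 0.02 + 0.013 + 0.107 = 0.14.
Setting f'(k) = n+g+δ gives 0.35·k^(0.35−1) = 0.14, hence k_gold = (0.35/0.14)^(1/0.65) ≈ 4.0946.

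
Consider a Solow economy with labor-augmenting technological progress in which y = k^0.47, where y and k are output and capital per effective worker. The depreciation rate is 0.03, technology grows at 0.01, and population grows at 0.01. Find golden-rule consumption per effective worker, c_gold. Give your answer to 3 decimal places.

The effective depreciation rate is n + g + δ = 0.01 + 0.01 + 0.03 = 0.05.
Maximizing c = f(k) − (n+g+δ)·k gives f'(k) = n+g+δ, i.e. 0.47·k^(0.47−1) = 0.05, so k_gold = (0.47/0.05)^(1/0.53) ≈ 68.5631.
y_gold = 68.5631^0.47 ≈ 7.2939.
c_gold = y_gold − (n+g+δ)·k_gold = 7.2939 − 0.05·68.5631 ≈ 3.8658.

c_gold ≈ 3.866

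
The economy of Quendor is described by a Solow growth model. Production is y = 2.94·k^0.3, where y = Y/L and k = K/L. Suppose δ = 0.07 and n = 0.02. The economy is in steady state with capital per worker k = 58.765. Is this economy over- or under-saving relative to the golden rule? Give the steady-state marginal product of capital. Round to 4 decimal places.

Break-even investment rate: n + δ = 0.02 + 0.07 = 0.09.
MPK = 0.3·2.94·k^(0.3−1) = 0.3·2.94·58.765^(-0.7) ≈ 0.0509.
MPK < 0.09, so the economy is dynamically inefficient (over-saving).

over-saving; MPK ≈ 0.0509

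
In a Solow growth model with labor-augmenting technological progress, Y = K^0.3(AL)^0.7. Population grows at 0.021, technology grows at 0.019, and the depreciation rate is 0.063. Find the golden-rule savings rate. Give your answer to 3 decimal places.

The effective depreciation rate is n + g + δ = 0.021 + 0.019 + 0.063 = 0.103.
At the golden rule MPK = n+g+δ, and in any Cobb-Douglas steady state s = (n+g+δ)·k/y = MPK·k/y = capital's share 0.3.

s_gold = 0.300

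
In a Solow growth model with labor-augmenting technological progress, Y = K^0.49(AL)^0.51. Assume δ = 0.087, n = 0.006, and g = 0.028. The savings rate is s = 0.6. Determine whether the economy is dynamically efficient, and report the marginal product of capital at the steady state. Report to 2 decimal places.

n + g + δ = 0.006 + 0.028 + 0.087 = 0.121.
Steady-state k*: s·k^0.49 = 0.121·k gives k* = (0.6/0.121)^(1/0.51) ≈ 23.0921.
MPK = 0.49·23.0921^(-0.51) ≈ 0.0988.
MPK < n+g+δ = 0.121, so the economy is dynamically inefficient (over-saving).

dynamically inefficient; MPK ≈ 0.10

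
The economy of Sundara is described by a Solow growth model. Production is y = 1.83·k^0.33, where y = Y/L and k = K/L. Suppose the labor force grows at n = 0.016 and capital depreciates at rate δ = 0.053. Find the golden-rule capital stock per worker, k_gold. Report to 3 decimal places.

k_gold ≈ 25.477

The effective depreciation rate is n + δ = 0.016 + 0.053 = 0.069.
Setting f'(k) = n+δ gives 0.33·1.83·k^(0.33−1) = 0.069, hence k_gold = (0.33·1.83/0.069)^(1/0.67) ≈ 25.4767.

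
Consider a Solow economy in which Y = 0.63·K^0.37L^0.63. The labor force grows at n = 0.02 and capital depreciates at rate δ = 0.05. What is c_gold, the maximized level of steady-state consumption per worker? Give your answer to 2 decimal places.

c_gold ≈ 0.80

Break-even investment rate: n + δ = 0.02 + 0.05 = 0.07.
Golden rule sets MPK = n+δ: 0.37·0.63·k^(0.37−1) = 0.07, so k_gold = (0.37·0.63/0.07)^(1/0.63) ≈ 6.7496.
y_gold = 0.63·6.7496^0.37 ≈ 1.2769.
c_gold = y_gold − (n+δ)·k_gold = 1.2769 − 0.07·6.7496 ≈ 0.8045.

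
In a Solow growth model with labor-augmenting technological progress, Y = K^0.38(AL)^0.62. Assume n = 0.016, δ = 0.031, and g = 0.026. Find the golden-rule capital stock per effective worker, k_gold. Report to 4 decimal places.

k_gold ≈ 14.3081

The effective depreciation rate is n + g + δ = 0.016 + 0.026 + 0.031 = 0.073.
At the golden rule the marginal product of capital equals n+g+δ: 0.38·k^(0.38−1) = 0.073. Solving, k_gold = (0.38/0.073)^(1/0.62) ≈ 14.3081.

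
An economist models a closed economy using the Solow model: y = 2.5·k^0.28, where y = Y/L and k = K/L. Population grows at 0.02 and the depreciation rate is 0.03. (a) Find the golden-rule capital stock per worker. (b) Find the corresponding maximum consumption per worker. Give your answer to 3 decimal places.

(a) k_gold ≈ 39.070; (b) c_gold ≈ 5.023

n + δ = 0.02 + 0.03 = 0.05.
Golden rule sets MPK = n+δ: 0.28·2.5·k^(0.28−1) = 0.05, so k_gold = (0.28·2.5/0.05)^(1/0.72) ≈ 39.0701.
y_gold = 2.5·39.0701^0.28 ≈ 6.9768; c_gold = y_gold − 0.05·k_gold ≈ 5.0233.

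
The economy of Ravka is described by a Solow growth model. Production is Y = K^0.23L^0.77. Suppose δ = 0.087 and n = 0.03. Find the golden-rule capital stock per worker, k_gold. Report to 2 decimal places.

n + δ = 0.03 + 0.087 = 0.117.
Maximizing c = f(k) − (n+δ)·k gives f'(k) = n+δ, i.e. 0.23·k^(0.23−1) = 0.117, so k_gold = (0.23/0.117)^(1/0.77) ≈ 2.4056.

k_gold ≈ 2.41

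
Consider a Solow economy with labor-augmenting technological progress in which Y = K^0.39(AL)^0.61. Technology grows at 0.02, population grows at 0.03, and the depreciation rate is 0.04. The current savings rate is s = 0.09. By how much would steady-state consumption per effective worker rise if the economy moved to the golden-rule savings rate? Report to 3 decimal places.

Δc ≈ 0.648

n + g + δ = 0.03 + 0.02 + 0.04 = 0.09.
Current steady state (s = 0.09): k* = (0.09/0.09)^(1/0.61) ≈ 1.0000, y* = 1.0000^0.39 ≈ 1.0000, c* = (1−0.09)·1.0000 ≈ 0.9100.
Maximizing c = f(k) − (n+g+δ)·k gives f'(k) = n+g+δ, i.e. 0.39·k^(0.39−1) = 0.09, so k_gold = (0.39/0.09)^(1/0.61) ≈ 11.0655.
y_gold = 11.0655^0.39 ≈ 2.5536, c_gold = y_gold − 0.09·k_gold ≈ 1.5577.
Gain: Δc = 1.5577 − 0.9100 ≈ 0.6477.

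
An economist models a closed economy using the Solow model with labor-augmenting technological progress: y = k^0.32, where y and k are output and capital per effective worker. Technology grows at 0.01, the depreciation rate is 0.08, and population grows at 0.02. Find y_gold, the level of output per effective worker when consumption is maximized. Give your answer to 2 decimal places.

y_gold ≈ 1.65

The effective depreciation rate is n + g + δ = 0.02 + 0.01 + 0.08 = 0.11.
Maximizing c = f(k) − (n+g+δ)·k gives f'(k) = n+g+δ, i.e. 0.32·k^(0.32−1) = 0.11, so k_gold = (0.32/0.11)^(1/0.68) ≈ 4.8083.
Output: y_gold = k_gold^0.32 = 4.8083^0.32 ≈ 1.6529.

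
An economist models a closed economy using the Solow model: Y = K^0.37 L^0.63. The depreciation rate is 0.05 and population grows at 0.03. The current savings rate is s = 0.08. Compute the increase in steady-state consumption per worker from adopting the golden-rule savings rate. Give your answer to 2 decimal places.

Δc ≈ 0.63

n + δ = 0.03 + 0.05 = 0.08.
Current steady state (s = 0.08): k* = (0.08/0.08)^(1/0.63) ≈ 1.0000, y* = 1.0000^0.37 ≈ 1.0000, c* = (1−0.08)·1.0000 ≈ 0.9200.
Maximizing c = f(k) − (n+δ)·k gives f'(k) = n+δ, i.e. 0.37·k^(0.37−1) = 0.08, so k_gold = (0.37/0.08)^(1/0.63) ≈ 11.3693.
y_gold = 11.3693^0.37 ≈ 2.4582, c_gold = y_gold − 0.08·k_gold ≈ 1.5487.
Gain: Δc = 1.5487 − 0.9200 ≈ 0.6287.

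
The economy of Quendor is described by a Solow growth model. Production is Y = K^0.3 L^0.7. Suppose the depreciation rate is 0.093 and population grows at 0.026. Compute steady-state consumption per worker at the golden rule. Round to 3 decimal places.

n + δ = 0.026 + 0.093 = 0.119.
Golden rule sets MPK = n+δ: 0.3·k^(0.3−1) = 0.119, so k_gold = (0.3/0.119)^(1/0.7) ≈ 3.7469.
y_gold = 3.7469^0.3 ≈ 1.4863.
c_gold = y_gold − (n+δ)·k_gold = 1.4863 − 0.119·3.7469 ≈ 1.0404.

c_gold ≈ 1.040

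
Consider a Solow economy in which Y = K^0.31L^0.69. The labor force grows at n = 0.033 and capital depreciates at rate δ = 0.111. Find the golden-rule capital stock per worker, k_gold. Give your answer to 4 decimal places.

The effective depreciation rate is n + δ = 0.033 + 0.111 = 0.144.
Maximizing c = f(k) − (n+δ)·k gives f'(k) = n+δ, i.e. 0.31·k^(0.31−1) = 0.144, so k_gold = (0.31/0.144)^(1/0.69) ≈ 3.0381.

k_gold ≈ 3.0381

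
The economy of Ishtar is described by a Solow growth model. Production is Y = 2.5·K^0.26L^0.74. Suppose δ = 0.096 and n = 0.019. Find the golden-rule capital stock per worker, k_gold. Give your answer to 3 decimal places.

k_gold ≈ 10.387

Capital per worker breaks even when investment replaces (n + δ)·k; here n + δ = 0.115.
Maximizing c = f(k) − (n+δ)·k gives f'(k) = n+δ, i.e. 0.26·2.5·k^(0.26−1) = 0.115, so k_gold = (0.26·2.5/0.115)^(1/0.74) ≈ 10.3874.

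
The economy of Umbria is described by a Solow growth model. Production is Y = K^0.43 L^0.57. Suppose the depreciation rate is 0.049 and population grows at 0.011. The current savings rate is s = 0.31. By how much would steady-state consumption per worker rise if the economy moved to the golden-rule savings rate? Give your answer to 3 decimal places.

n + δ = 0.011 + 0.049 = 0.06.
Current steady state (s = 0.31): k* = (0.31/0.06)^(1/0.57) ≈ 17.8339, y* = 17.8339^0.43 ≈ 3.4517, c* = (1−0.31)·3.4517 ≈ 2.3817.
At the golden rule the marginal product of capital equals n+δ: 0.43·k^(0.43−1) = 0.06. Solving, k_gold = (0.43/0.06)^(1/0.57) ≈ 31.6633.
y_gold = 31.6633^0.43 ≈ 4.4181, c_gold = y_gold − 0.06·k_gold ≈ 2.5183.
Gain: Δc = 2.5183 − 2.3817 ≈ 0.1366.

Δc ≈ 0.137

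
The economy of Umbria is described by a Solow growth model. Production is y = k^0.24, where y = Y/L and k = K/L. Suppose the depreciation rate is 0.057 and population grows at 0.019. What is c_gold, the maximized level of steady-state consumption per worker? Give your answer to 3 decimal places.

Break-even investment rate: n + δ = 0.019 + 0.057 = 0.076.
At the golden rule the marginal product of capital equals n+δ: 0.24·k^(0.24−1) = 0.076. Solving, k_gold = (0.24/0.076)^(1/0.76) ≈ 4.5405.
y_gold = 4.5405^0.24 ≈ 1.4378.
c_gold = y_gold − (n+δ)·k_gold = 1.4378 − 0.076·4.5405 ≈ 1.0927.

c_gold ≈ 1.093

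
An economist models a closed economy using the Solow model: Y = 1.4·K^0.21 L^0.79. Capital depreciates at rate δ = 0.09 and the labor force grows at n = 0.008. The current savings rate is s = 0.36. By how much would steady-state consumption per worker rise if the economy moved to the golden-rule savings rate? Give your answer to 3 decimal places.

n + δ = 0.008 + 0.09 = 0.098.
Current steady state (s = 0.36): k* = (0.36·1.4/0.098)^(1/0.79) ≈ 7.9480, y* = 1.4·7.9480^0.21 ≈ 2.1636, c* = (1−0.36)·2.1636 ≈ 1.3847.
Maximizing c = f(k) − (n+δ)·k gives f'(k) = n+δ, i.e. 0.21·1.4·k^(0.21−1) = 0.098, so k_gold = (0.21·1.4/0.098)^(1/0.79) ≈ 4.0175.
y_gold = 1.4·4.0175^0.21 ≈ 1.8748, c_gold = y_gold − 0.098·k_gold ≈ 1.4811.
Gain: Δc = 1.4811 − 1.3847 ≈ 0.0964.

Δc ≈ 0.096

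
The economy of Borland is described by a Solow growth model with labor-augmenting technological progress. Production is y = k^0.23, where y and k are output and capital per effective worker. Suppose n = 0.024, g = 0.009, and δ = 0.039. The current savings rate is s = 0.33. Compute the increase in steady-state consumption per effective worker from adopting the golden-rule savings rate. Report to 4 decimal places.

The effective depreciation rate is n + g + δ = 0.024 + 0.009 + 0.039 = 0.072.
Current steady state (s = 0.33): k* = (0.33/0.072)^(1/0.77) ≈ 7.2223, y* = 7.2223^0.23 ≈ 1.5758, c* = (1−0.33)·1.5758 ≈ 1.0558.
Golden rule sets MPK = n+g+δ: 0.23·k^(0.23−1) = 0.072, so k_gold = (0.23/0.072)^(1/0.77) ≈ 4.5192.
y_gold = 4.5192^0.23 ≈ 1.4147, c_gold = y_gold − 0.072·k_gold ≈ 1.0893.
Gain: Δc = 1.0893 − 1.0558 ≈ 0.0335.

Δc ≈ 0.0335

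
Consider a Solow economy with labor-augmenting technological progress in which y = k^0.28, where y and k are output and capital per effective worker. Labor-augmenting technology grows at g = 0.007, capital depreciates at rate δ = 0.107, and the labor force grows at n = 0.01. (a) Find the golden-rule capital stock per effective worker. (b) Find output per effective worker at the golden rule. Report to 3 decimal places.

Capital per effective worker breaks even when investment replaces (n + g + δ)·k; here n + g + δ = 0.124.
Setting f'(k) = n+g+δ gives 0.28·k^(0.28−1) = 0.124, hence k_gold = (0.28/0.124)^(1/0.72) ≈ 3.0996.
y_gold = 3.0996^0.28 ≈ 1.3727.

(a) k_gold ≈ 3.100; (b) y_gold ≈ 1.373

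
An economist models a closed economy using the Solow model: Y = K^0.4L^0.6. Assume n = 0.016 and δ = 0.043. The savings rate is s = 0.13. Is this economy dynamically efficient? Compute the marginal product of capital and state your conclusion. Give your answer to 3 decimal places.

The effective depreciation rate is n + δ = 0.016 + 0.043 = 0.059.
Steady-state k*: s·k^0.4 = 0.059·k gives k* = (0.13/0.059)^(1/0.6) ≈ 3.7309.
MPK = 0.4·3.7309^(-0.6) ≈ 0.1815.
MPK > n+δ = 0.059, so the economy is dynamically efficient (under-saving).

dynamically efficient; MPK ≈ 0.182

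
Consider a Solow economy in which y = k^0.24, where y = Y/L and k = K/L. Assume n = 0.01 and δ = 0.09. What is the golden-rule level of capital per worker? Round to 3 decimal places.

k_gold ≈ 3.164

Break-even investment rate: n + δ = 0.01 + 0.09 = 0.1.
Maximizing c = f(k) − (n+δ)·k gives f'(k) = n+δ, i.e. 0.24·k^(0.24−1) = 0.1, so k_gold = (0.24/0.1)^(1/0.76) ≈ 3.1643.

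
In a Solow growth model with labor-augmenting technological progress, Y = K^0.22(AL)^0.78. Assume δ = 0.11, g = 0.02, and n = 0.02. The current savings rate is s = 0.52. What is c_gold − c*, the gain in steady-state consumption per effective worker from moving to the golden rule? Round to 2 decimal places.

Capital per effective worker breaks even when investment replaces (n + g + δ)·k; here n + g + δ = 0.15.
Current steady state (s = 0.52): k* = (0.52/0.15)^(1/0.78) ≈ 4.9226, y* = 4.9226^0.22 ≈ 1.4200, c* = (1−0.52)·1.4200 ≈ 0.6816.
At the golden rule the marginal product of capital equals n+g+δ: 0.22·k^(0.22−1) = 0.15. Solving, k_gold = (0.22/0.15)^(1/0.78) ≈ 1.6340.
y_gold = 1.6340^0.22 ≈ 1.1141, c_gold = y_gold − 0.15·k_gold ≈ 0.8690.
Gain: Δc = 0.8690 − 0.6816 ≈ 0.1874.

Δc ≈ 0.19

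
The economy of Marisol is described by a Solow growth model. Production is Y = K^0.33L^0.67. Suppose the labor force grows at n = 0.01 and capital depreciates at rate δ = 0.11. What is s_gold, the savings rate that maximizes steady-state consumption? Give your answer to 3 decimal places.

s_gold = 0.330

n + δ = 0.01 + 0.11 = 0.12.
At the golden rule MPK = n+δ, and in any Cobb-Douglas steady state s = (n+δ)·k/y = MPK·k/y = capital's share 0.33.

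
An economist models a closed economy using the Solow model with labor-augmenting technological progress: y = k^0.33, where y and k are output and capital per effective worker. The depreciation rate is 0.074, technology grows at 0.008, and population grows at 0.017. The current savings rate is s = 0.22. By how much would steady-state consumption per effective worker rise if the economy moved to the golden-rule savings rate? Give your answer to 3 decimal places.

n + g + δ = 0.017 + 0.008 + 0.074 = 0.099.
Current steady state (s = 0.22): k* = (0.22/0.099)^(1/0.67) ≈ 3.2930, y* = 3.2930^0.33 ≈ 1.4819, c* = (1−0.22)·1.4819 ≈ 1.1558.
At the golden rule the marginal product of capital equals n+g+δ: 0.33·k^(0.33−1) = 0.099. Solving, k_gold = (0.33/0.099)^(1/0.67) ≈ 6.0314.
y_gold = 6.0314^0.33 ≈ 1.8094, c_gold = y_gold − 0.099·k_gold ≈ 1.2123.
Gain: Δc = 1.2123 − 1.1558 ≈ 0.0565.

Δc ≈ 0.056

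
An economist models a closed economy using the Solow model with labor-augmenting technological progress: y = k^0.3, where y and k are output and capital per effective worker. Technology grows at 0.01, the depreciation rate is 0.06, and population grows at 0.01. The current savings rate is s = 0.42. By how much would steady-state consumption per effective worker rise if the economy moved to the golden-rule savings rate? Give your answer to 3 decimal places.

n + g + δ = 0.01 + 0.01 + 0.06 = 0.08.
Current steady state (s = 0.42): k* = (0.42/0.08)^(1/0.7) ≈ 10.6856, y* = 10.6856^0.3 ≈ 2.0354, c* = (1−0.42)·2.0354 ≈ 1.1805.
Maximizing c = f(k) − (n+g+δ)·k gives f'(k) = n+g+δ, i.e. 0.3·k^(0.3−1) = 0.08, so k_gold = (0.3/0.08)^(1/0.7) ≈ 6.6076.
y_gold = 6.6076^0.3 ≈ 1.7620, c_gold = y_gold − 0.08·k_gold ≈ 1.2334.
Gain: Δc = 1.2334 − 1.1805 ≈ 0.0529.

Δc ≈ 0.053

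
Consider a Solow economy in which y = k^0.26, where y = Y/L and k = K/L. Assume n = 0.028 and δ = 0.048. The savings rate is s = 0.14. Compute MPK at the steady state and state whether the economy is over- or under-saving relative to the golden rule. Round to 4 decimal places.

The effective depreciation rate is n + δ = 0.028 + 0.048 = 0.076.
Steady-state k*: s·k^0.26 = 0.076·k gives k* = (0.14/0.076)^(1/0.74) ≈ 2.2831.
MPK = 0.26·2.2831^(-0.74) ≈ 0.1411.
MPK > n+δ = 0.076, so the economy is dynamically efficient (under-saving).

under-saving; MPK ≈ 0.1411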